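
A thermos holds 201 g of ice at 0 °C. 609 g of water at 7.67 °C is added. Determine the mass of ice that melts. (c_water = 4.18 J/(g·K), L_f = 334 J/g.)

Heat available from the water dropping to 0 °C: 609·4.18·7.67 = 19525 J.
Fully melting the ice requires m_ice L_f = 201·334 = 67134 J.
That's not enough to melt it all — equilibrium is at 0 °C with ice remaining.
m_melt = 19525 / L_f = 58.46 g.

m_melted ≈ 58.5 g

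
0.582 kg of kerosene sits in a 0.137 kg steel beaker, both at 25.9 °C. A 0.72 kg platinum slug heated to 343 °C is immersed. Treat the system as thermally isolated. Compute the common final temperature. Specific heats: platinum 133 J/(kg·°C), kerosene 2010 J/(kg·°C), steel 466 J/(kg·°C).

Net heat exchanged in the isolated system is zero:
0.72*133*(T − 343) + 0.582*2010*(T − 25.9) + 0.137*466*(T − 25.9) = 0
(95.76 + 1169.8 + 63.84) T = 95.76*343 + 1169.8*25.9 + 63.84*25.9
T = 64798/1329.4 ≈ 48.74 °C

T_f ≈ 48.7 °C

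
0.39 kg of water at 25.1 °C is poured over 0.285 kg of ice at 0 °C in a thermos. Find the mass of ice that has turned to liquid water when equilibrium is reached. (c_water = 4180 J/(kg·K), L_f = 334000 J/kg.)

m_melted ≈ 0.123 kg

Cooling the water to 0 °C releases 0.39×4180×25.1 = 40918 J.
Fully melting the ice requires m_ice L_f = 0.285×334000 = 95190 J.
That's not enough to melt it all — equilibrium is at 0 °C with ice remaining.
m_melted×334000 = 40918  ⇒  m_melted ≈ 0.1225 kg.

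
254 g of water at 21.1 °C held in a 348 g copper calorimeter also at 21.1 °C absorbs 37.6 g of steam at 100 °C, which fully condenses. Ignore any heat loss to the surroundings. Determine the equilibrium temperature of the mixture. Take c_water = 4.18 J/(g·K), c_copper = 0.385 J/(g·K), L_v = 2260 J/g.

Energy balance with sensible and latent terms:
steam→water at 100 °C releases m L_v = 37.6·2260 = 84976
  condensate cools 100→T: 37.6·4.18·(T − 100) = 157.17(T − 100)
  water warms: 254·4.18·(T − 21.1) = 1061.7(T − 21.1)
  copper cup: 348·0.385·(T − 21.1) = 133.98(T − 21.1)
1352.9 T = 84976 + 15717 + 25229 = 125922
T ≈ 93.08 °C, under the boiling point, so the assumption holds.

T_f ≈ 93.1 °C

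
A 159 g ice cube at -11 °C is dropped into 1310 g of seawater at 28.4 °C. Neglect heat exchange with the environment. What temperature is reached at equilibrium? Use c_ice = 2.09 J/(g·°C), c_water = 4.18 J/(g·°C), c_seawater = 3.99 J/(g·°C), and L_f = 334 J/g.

T_f ≈ 15.6 °C

Net heat exchanged in the isolated system is zero:
ice -11→0 °C: 159·2.09·11 = 3655.4; melt ice: 159·334 = 53106; warm the meltwater: 664.62 T; seawater cools: 1310·3.99·(T − 28.4) = 5226.9(T − 28.4)
5891.5 T = 148444 − 56761 = 91683
T ≈ 15.56 °C. Since T > 0 °C, the all-ice-melts assumption holds.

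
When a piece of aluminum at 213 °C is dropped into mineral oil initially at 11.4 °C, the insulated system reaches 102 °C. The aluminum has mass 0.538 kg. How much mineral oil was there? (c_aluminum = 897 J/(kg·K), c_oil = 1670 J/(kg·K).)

|Q_aluminum| = |Q_oil|:
0.538·897·(213 − 102) = m·1670·(102 − 11.4)
151302 m = 53567  ⇒  m ≈ 0.354 kg

m ≈ 0.354 kg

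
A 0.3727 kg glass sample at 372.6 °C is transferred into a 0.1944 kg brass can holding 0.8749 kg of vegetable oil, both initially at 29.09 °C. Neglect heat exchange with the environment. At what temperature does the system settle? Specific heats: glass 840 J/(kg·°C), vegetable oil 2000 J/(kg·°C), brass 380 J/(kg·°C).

T_f ≈ 79.4 °C

Energy conservation, ΣQ = 0:
0.3727*840*(T − 372.6) + 0.8749*2000*(T − 29.09) + 0.1944*380*(T − 29.09) = 0
313.07(T − 372.6) + 1749.8(T − 29.09) + 73.87(T − 29.09) = 0
2136.7 T = 169700
T = 169700/2136.7 ≈ 79.42 °C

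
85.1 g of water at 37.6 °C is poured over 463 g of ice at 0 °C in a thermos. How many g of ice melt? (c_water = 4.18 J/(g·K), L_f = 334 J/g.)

m_melted ≈ 40 g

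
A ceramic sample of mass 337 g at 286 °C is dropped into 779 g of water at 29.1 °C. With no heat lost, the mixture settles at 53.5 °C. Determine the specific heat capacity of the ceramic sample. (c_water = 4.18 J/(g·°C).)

Setting the total heat transfer to zero:
337·c·(53.5 − 286) + 779·4.18·(53.5 − 29.1) = 0
-78352 c = -79452
c = -79452/-78352 ≈ 1.014 J/(g·°C)

c ≈ 1.01 J/(g·°C)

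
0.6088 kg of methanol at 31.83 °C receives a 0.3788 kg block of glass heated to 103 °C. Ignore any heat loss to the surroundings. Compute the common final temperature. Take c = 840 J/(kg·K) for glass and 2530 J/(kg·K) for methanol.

T_f ≈ 44.0 °C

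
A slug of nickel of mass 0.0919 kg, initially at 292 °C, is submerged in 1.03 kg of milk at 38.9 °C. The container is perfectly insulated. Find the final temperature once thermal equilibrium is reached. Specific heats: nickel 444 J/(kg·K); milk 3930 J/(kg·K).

T_f ≈ 41.4 °C

Taking heat into each body as positive, Σ m c ΔT = 0:
0.0919×444×(T − 292) + 1.03×3930×(T − 38.9) = 0
40.8(T − 292) + 4047.9(T − 38.9) = 0
(40.8 + 4047.9) T = 40.8×292 + 4047.9×38.9
T = 169378/4088.7 ≈ 41.43 °C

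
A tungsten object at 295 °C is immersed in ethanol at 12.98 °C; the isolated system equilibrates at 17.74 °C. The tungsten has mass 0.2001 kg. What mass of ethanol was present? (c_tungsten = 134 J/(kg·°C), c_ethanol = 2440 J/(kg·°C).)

Setting the total heat transfer to zero:
0.2001×134×(17.74 − 295) + m×2440×(17.74 − 12.98) = 0
11614 m = 7434.3
m = 7434.3/11614 ≈ 0.6401 kg

m ≈ 0.64 kg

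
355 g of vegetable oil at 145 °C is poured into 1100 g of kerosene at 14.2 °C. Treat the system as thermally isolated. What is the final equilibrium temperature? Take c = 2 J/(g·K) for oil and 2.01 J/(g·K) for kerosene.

T_f ≈ 46.0 °C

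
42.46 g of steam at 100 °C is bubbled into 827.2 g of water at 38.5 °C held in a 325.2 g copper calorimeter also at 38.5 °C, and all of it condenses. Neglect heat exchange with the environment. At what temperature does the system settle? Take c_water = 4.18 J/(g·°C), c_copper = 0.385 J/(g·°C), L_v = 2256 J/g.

T_f ≈ 66.9 °C

Sum of m c ΔT and latent-heat terms is zero:
steam→water at 100 °C releases m L_v = 42.46·2256 = 95790; condensed water 100 °C→T: 177.48(T − 100); original water: 3457.7(T − 38.5); copper cup: 325.2·0.385·(T − 38.5) = 125.2(T − 38.5)
3760.4 T = 95790 + 17748 + 137942 = 251480
T ≈ 66.88 °C — below 100 °C, confirming all the steam condensed.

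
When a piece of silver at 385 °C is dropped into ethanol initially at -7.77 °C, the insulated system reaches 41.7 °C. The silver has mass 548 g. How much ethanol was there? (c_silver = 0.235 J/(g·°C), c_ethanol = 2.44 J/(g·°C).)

m ≈ 366 g

Energy conservation, ΣQ = 0:
548×0.235×(41.7 − 385) + m×2.44×(41.7 − (-7.77)) = 0
120.71 m = 44210
m = 44210/120.71 ≈ 366.3 g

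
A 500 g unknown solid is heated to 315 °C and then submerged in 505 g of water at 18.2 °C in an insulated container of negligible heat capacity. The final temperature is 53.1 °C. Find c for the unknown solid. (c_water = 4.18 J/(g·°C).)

c ≈ 0.563 J/(g·°C)

Heat lost by the unknown solid = heat gained by the water:
500·c·(315 − 53.1) = 505·4.18·(53.1 − 18.2)
130950 c = 73670  ⇒  c ≈ 0.5626 J/(g·°C)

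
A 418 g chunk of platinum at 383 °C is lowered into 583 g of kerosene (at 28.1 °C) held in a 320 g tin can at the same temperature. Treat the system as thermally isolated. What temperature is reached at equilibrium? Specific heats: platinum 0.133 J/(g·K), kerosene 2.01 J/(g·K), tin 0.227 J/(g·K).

Conservation of energy gives ΣQ = 0:
418*0.133*(T − 383) + 583*2.01*(T − 28.1) + 320*0.227*(T − 28.1) = 0
55.59(T − 383) + 1171.8(T − 28.1) + 72.64(T − 28.1) = 0
1300.1 T = 56262
T = 56262 / 1300.1 = 43.3 °C

T_f ≈ 43.3 °C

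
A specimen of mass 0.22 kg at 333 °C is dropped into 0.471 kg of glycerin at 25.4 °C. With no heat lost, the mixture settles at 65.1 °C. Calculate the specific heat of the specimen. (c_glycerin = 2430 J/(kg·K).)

c ≈ 771 J/(kg·K)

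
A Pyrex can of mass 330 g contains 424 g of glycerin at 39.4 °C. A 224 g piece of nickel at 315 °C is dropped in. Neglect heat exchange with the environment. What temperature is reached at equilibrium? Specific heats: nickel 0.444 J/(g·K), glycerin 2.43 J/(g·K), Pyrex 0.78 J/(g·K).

T_f ≈ 59.2 °C

Heat gained plus heat lost sum to zero:
224·0.444·(T − 315) + 424·2.43·(T − 39.4) + 330·0.78·(T − 39.4) = 0
1387.2 T = 82065
T ≈ 59.16 °C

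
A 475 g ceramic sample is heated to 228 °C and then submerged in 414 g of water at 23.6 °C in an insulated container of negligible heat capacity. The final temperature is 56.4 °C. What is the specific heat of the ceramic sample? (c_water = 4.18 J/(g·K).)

c ≈ 0.696 J/(g·K)

Heat lost by the ceramic sample = heat gained by the water:
475×c×(228 − 56.4) = 414×4.18×(56.4 − 23.6)
81510 c = 56761  ⇒  c ≈ 0.6964 J/(g·K)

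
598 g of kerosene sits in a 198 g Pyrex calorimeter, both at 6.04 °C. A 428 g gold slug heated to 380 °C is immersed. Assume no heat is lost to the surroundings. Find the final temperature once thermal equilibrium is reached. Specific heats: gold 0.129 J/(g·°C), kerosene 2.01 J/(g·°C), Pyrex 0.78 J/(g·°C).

T_f ≈ 20.7 °C

Heat gained plus heat lost sum to zero:
428*0.129*(T − 380) + 598*2.01*(T − 6.04) + 198*0.78*(T − 6.04) = 0
55.21(T − 380) + 1202(T − 6.04) + 154.44(T − 6.04) = 0
1411.6 T = 29173
T = 29173 / 1411.6 = 20.7 °C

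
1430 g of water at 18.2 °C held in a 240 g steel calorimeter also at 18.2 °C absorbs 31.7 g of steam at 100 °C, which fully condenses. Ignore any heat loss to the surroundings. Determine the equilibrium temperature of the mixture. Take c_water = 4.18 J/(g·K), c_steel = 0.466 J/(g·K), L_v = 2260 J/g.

T_f ≈ 31.5 °C

Taking heat into each body as positive, Σ m c ΔT = 0:
condense steam: −31.7×2260 = −71642
  condensed water 100 °C→T: 132.51(T − 100)
  water warms: 1430×4.18×(T − 18.2) = 5977.4(T − 18.2)
  steel cup: 240×0.466×(T − 18.2) = 111.84(T − 18.2)
6221.7 T = 71642 + 13251 + 110824 = 195717
T ≈ 31.46 °C — below 100 °C, confirming all the steam condensed.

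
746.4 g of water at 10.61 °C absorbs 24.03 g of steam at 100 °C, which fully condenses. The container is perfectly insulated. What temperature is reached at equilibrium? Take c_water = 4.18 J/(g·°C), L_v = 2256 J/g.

Setting the total heat transfer to zero:
latent heat released on condensation: 24.03·2256 = 54212; condensate cools 100→T: 24.03·4.18·(T − 100) = 100.45(T − 100); water warms: 746.4·4.18·(T − 10.61) = 3120(T − 10.61)
3220.4 T = 54212 + 10045 + 33103 = 97359
T ≈ 30.23 °C, under the boiling point, so the assumption holds.

T_f ≈ 30.2 °C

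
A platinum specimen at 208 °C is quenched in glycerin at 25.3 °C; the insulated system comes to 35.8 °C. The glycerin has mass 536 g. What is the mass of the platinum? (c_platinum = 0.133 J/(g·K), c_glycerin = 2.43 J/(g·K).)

m ≈ 597 g

Conservation of energy gives ΣQ = 0:
m·0.133·(35.8 − 208) + 536·2.43·(35.8 − 25.3) = 0
-22.9 m = -13676
m = -13676/-22.9 ≈ 597.1 g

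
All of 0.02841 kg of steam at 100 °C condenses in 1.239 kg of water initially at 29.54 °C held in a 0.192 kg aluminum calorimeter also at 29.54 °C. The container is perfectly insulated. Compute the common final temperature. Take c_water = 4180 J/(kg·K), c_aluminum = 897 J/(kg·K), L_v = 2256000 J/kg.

T_f ≈ 42.8 °C

Conservation of energy gives ΣQ = 0:
latent heat released on condensation: 0.02841·2256000 = 64093; condensate cools 100→T: 0.02841·4180·(T − 100) = 118.75(T − 100); original water: 5179(T − 29.54); cup: 172.22(T − 29.54)
5470 T = 64093 + 11875 + 158076 = 234044
T ≈ 42.79 °C, under the boiling point, so the assumption holds.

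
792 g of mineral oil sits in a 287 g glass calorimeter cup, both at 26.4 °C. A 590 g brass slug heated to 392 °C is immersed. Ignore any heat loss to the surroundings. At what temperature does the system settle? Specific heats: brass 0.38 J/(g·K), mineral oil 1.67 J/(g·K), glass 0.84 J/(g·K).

T_f ≈ 72.2 °C

Heat gained plus heat lost sum to zero:
590·0.38·(T − 392) + 792·1.67·(T − 26.4) + 287·0.84·(T − 26.4) = 0
224.2(T − 392) + 1322.6(T − 26.4) + 241.08(T − 26.4) = 0
(224.2 + 1322.6 + 241.08) T = 224.2·392 + 1322.6·26.4 + 241.08·26.4
T = 129169/1787.9 ≈ 72.25 °C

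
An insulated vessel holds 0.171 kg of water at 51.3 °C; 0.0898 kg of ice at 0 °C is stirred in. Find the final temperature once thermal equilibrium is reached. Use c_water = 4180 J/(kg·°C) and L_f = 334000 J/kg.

T_f ≈ 6.1 °C

Energy balance with sensible and latent terms:
melt ice: 0.0898×334000 = 29993; warm the meltwater: 375.36 T; water cools: 0.171×4180×(T − 51.3) = 714.78(T − 51.3)
1090.1 T = 36668 − 29993 = 6675
T ≈ 6.12 °C (positive, so assuming full melt was valid).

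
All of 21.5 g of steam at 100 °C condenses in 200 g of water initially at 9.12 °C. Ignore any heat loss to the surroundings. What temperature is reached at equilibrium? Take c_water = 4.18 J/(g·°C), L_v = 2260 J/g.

Conservation of energy gives ΣQ = 0:
steam→water at 100 °C releases m L_v = 21.5·2260 = 48590
  condensed water 100 °C→T: 89.87(T − 100)
  original water: 836(T − 9.12)
925.87 T = 48590 + 8987 + 7624.3 = 65201
T ≈ 70.42 °C, under the boiling point, so the assumption holds.

T_f ≈ 70.4 °C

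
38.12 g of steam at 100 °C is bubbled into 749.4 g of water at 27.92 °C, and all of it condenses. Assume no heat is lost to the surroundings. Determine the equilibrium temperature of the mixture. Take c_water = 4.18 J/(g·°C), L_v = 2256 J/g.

T_f ≈ 57.5 °C

Let T be the final temperature. ΣQ_i = 0:
condense steam: −38.12·2256 = −85999; condensed water 100 °C→T: 159.34(T − 100); water warms: 749.4·4.18·(T − 27.92) = 3132.5(T − 27.92)
3291.8 T = 85999 + 15934 + 87459 = 189392
T ≈ 57.53 °C — below 100 °C, confirming all the steam condensed.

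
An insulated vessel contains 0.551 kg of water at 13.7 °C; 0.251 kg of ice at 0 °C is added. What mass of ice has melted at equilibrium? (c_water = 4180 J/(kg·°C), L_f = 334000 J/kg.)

Water can give up m c ΔT = 0.551×4180×13.7 = 31554 J before reaching 0 °C.
Fully melting the ice requires m_ice L_f = 0.251×334000 = 83834 J.
That's not enough to melt it all — equilibrium is at 0 °C with ice remaining.
m_melt = 31554 / L_f = 0.09447 kg.

m_melted ≈ 0.0945 kg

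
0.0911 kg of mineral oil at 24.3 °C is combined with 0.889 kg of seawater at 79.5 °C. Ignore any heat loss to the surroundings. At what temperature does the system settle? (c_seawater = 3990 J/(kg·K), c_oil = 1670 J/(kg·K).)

T_f ≈ 77.2 °C

Heat gained plus heat lost sum to zero:
0.889*3990*(T − 79.5) + 0.0911*1670*(T − 24.3) = 0
(3547.1 + 152.14) T = 3547.1*79.5 + 152.14*24.3
T ≈ 77.23 °C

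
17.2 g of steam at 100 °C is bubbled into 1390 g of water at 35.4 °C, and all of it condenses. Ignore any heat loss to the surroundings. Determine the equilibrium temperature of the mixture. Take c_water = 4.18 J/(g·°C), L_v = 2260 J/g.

T_f ≈ 42.8 °C

Sum of m c ΔT and latent-heat terms is zero:
steam→water at 100 °C releases m L_v = 17.2×2260 = 38872; condensate cools 100→T: 17.2×4.18×(T − 100) = 71.9(T − 100); water warms: 1390×4.18×(T − 35.4) = 5810.2(T − 35.4)
5882.1 T = 38872 + 7189.6 + 205681 = 251743
T ≈ 42.80 °C (< 100 °C, so full condensation is consistent).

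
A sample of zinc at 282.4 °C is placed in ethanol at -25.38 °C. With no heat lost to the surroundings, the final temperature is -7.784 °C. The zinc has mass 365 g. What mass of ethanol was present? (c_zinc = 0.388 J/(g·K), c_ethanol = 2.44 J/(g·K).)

m ≈ 957 g

Heat lost by the zinc = heat gained by the ethanol:
365×0.388×(282.4 − -7.784) = m×2.44×(-7.784 − (-25.38))
42.93 m = 41096  ⇒  m ≈ 957.2 g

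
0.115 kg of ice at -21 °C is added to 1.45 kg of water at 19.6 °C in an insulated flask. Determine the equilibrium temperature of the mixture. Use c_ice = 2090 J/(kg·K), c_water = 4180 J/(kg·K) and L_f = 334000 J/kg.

T_f ≈ 11.5 °C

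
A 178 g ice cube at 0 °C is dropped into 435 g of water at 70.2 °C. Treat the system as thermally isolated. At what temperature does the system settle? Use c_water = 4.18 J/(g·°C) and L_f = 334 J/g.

Setting the total heat transfer to zero:
latent heat to melt: 178·334 = 59452
  warm the meltwater: 744.04 T
  water: 1818.3(T − 70.2)
2562.3 T = 127645 − 59452 = 68193
T ≈ 26.61 °C — above 0 °C, consistent with complete melting.

T_f ≈ 26.6 °C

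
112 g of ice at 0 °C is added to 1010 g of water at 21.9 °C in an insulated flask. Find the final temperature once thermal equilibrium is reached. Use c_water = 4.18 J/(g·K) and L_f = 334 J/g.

T_f ≈ 11.7 °C

Energy conservation, ΣQ = 0:
melt ice: 112·334 = 37408; warm the meltwater: 468.16 T; water cools: 1010·4.18·(T − 21.9) = 4221.8(T − 21.9)
4690 T = 92457 − 37408 = 55049
T ≈ 11.74 °C. Since T > 0 °C, the all-ice-melts assumption holds.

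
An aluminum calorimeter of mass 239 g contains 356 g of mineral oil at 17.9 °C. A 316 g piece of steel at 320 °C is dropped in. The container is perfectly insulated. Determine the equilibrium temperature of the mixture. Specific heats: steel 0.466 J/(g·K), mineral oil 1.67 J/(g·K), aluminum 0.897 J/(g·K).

T_f ≈ 64.4 °C

Let T be the final temperature. ΣQ_i = 0:
316·0.466·(T − 320) + 356·1.67·(T − 17.9) + 239·0.897·(T − 17.9) = 0
147.26(T − 320) + 594.52(T − 17.9) + 214.38(T − 17.9) = 0
956.16 T = 61601
T = 61601/956.16 ≈ 64.43 °C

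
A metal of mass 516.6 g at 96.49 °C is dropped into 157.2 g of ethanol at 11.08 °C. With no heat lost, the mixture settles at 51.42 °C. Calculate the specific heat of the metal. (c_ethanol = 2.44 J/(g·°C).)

c ≈ 0.665 J/(g·°C)

Heat lost by the metal = heat gained by the ethanol:
516.6×c×(96.49 − 51.42) = 157.2×2.44×(51.42 − 11.08)
23283 c = 15473  ⇒  c ≈ 0.6646 J/(g·°C)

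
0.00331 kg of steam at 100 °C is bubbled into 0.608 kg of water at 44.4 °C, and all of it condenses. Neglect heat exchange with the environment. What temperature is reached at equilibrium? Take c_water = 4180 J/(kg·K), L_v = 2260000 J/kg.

Taking heat into each body as positive, Σ m c ΔT = 0:
steam→water at 100 °C releases m L_v = 0.00331·2260000 = 7480.6
  condensed water 100 °C→T: 13.84(T − 100)
  original water: 2541.4(T − 44.4)
2555.3 T = 7480.6 + 1383.6 + 112840 = 121704
T ≈ 47.63 °C — below 100 °C, confirming all the steam condensed.

T_f ≈ 47.6 °C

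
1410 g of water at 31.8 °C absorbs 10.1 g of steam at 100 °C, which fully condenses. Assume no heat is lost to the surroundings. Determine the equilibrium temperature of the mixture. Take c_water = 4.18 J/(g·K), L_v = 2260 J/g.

T_f ≈ 36.1 °C

Sum of m c ΔT and latent-heat terms is zero:
steam→water at 100 °C releases m L_v = 10.1×2260 = 22826; condensate cools 100→T: 10.1×4.18×(T − 100) = 42.22(T − 100); original water: 5893.8(T − 31.8)
5936 T = 22826 + 4221.8 + 187423 = 214471
T ≈ 36.13 °C, under the boiling point, so the assumption holds.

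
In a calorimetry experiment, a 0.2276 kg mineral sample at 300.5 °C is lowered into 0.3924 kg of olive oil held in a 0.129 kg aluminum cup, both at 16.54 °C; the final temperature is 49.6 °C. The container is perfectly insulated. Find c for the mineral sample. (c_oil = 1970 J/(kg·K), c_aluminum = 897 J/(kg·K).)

Taking heat into each body as positive, Σ m c ΔT = 0:
0.2276×c×(49.6 − 300.5) + 0.3924×1970×(49.6 − 16.54) + 0.129×897×(49.6 − 16.54) = 0
-57.1 c = -29382
c = -29382/-57.1 ≈ 514.5 J/(kg·K)

c ≈ 515 J/(kg·K)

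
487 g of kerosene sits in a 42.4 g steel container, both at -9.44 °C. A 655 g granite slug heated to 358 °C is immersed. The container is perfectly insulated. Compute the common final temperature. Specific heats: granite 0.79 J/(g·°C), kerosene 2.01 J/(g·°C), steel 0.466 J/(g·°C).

Heat gained plus heat lost sum to zero:
655*0.79*(T − 358) + 487*2.01*(T − (-9.44)) + 42.4*0.466*(T − (-9.44)) = 0
1516.1 T = 175820
T = 175820 / 1516.1 = 116 °C

T_f ≈ 116.0 °C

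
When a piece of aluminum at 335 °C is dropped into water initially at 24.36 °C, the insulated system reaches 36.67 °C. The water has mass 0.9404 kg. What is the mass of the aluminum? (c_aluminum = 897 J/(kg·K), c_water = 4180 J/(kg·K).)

m ≈ 0.181 kg

Conservation of energy gives ΣQ = 0:
m×897×(36.67 − 335) + 0.9404×4180×(36.67 − 24.36) = 0
-267602 m = -48389
m = -48389/-267602 ≈ 0.1808 kg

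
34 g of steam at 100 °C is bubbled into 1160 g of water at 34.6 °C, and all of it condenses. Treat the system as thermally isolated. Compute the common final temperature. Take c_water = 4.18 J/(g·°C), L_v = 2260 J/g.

Taking heat into each body as positive, Σ m c ΔT = 0:
steam→water at 100 °C releases m L_v = 34×2260 = 76840; condensed water 100 °C→T: 142.12(T − 100); original water: 4848.8(T − 34.6)
4990.9 T = 76840 + 14212 + 167768 = 258820
T ≈ 51.86 °C — below 100 °C, confirming all the steam condensed.

T_f ≈ 51.9 °C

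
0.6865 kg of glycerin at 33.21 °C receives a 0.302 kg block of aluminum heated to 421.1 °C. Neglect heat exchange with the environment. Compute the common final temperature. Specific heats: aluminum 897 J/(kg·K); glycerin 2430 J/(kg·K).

T_f ≈ 87.4 °C

T_f is the heat-capacity-weighted average of the initial temperatures:
T_f = (270.89·421.1 + 1668.2·33.21) / (270.89 + 1668.2)
    = 169474 / 1939.1 ≈ 87.40 °C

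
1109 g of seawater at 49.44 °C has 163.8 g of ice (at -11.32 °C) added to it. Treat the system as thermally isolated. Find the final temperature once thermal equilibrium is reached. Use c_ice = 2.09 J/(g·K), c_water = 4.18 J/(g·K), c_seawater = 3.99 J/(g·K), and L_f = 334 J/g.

T_f ≈ 31.3 °C

Setting the total heat transfer to zero:
warm ice to 0 °C: 163.8×2.09×(0 − (-11.32)) = 3875.3
  melt ice: 163.8×334 = 54709
  meltwater 0→T: 163.8×4.18×T = 684.68 T
  seawater cools: 1109×3.99×(T − 49.44) = 4424.9(T − 49.44)
5109.6 T = 218768 − 58585 = 160183
T ≈ 31.35 °C (positive, so assuming full melt was valid).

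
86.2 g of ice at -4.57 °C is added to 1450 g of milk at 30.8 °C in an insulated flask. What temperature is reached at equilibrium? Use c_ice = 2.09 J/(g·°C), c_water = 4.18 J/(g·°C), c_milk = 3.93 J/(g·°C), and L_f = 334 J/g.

T_f ≈ 24.1 °C

Net heat exchanged in the isolated system is zero:
ice -4.57→0 °C: 86.2×2.09×4.57 = 823.32; melt ice: 86.2×334 = 28791; meltwater 0→T: 86.2×4.18×T = 360.32 T; milk cools: 1450×3.93×(T − 30.8) = 5698.5(T − 30.8)
6058.8 T = 175514 − 29614 = 145900
T ≈ 24.08 °C — above 0 °C, consistent with complete melting.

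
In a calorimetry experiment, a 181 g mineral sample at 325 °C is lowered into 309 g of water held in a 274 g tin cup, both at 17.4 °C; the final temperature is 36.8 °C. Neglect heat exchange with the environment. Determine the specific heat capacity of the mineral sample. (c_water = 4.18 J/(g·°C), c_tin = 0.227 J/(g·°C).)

Setting the total heat transfer to zero:
181·c·(36.8 − 325) + 309·4.18·(36.8 − 17.4) + 274·0.227·(36.8 − 17.4) = 0
-52164 c = -26264
c = -26264/-52164 ≈ 0.5035 J/(g·°C)

c ≈ 0.503 J/(g·°C)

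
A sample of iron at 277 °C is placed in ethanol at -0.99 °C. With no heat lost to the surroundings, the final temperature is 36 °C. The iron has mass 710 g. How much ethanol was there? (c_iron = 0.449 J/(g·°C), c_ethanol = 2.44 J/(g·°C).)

m ≈ 851 g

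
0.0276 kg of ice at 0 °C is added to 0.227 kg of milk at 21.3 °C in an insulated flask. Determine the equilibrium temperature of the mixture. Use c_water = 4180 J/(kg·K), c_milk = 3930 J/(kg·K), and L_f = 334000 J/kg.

Setting the total heat transfer to zero:
latent heat to melt: 0.0276×334000 = 9218.4; warm the meltwater: 115.37 T; milk cools: 0.227×3930×(T − 21.3) = 892.11(T − 21.3)
1007.5 T = 19002 − 9218.4 = 9783.5
T ≈ 9.71 °C — above 0 °C, consistent with complete melting.

T_f ≈ 9.7 °C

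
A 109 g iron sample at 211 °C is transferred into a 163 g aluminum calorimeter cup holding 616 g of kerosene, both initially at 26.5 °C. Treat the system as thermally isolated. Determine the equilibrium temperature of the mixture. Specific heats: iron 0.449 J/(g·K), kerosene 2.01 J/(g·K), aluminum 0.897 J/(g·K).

Net heat exchanged in the isolated system is zero:
109×0.449×(T − 211) + 616×2.01×(T − 26.5) + 163×0.897×(T − 26.5) = 0
(48.94 + 1238.2 + 146.21) T = 48.94×211 + 1238.2×26.5 + 146.21×26.5
T ≈ 32.80 °C

T_f ≈ 32.8 °C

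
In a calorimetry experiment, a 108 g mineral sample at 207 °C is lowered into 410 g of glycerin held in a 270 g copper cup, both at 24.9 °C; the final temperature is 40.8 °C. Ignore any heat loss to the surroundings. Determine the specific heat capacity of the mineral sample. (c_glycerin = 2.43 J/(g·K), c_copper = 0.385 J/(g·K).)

Conservation of energy gives ΣQ = 0:
108·c·(40.8 − 207) + 410·2.43·(40.8 − 24.9) + 270·0.385·(40.8 − 24.9) = 0
-17950 c = -17494
c = -17494/-17950 ≈ 0.9746 J/(g·K)

c ≈ 0.975 J/(g·K)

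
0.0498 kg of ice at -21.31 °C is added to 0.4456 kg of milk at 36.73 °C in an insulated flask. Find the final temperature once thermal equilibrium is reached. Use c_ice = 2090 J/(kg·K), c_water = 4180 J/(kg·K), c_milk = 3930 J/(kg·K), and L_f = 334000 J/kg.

T_f ≈ 23.2 °C

Setting the total heat transfer to zero:
ice -21.31→0 °C: 0.0498×2090×21.31 = 2218; melt ice: 0.0498×334000 = 16633; meltwater 0→T: 0.0498×4180×T = 208.16 T; milk: 1751.2(T − 36.73)
1959.4 T = 64322 − 18851 = 45471
T ≈ 23.21 °C — above 0 °C, consistent with complete melting.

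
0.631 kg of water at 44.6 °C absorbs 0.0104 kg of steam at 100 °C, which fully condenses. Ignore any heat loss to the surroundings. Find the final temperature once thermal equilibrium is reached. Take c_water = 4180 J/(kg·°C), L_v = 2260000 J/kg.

T_f ≈ 54.3 °C

Heat gained plus heat lost sum to zero:
steam→water at 100 °C releases m L_v = 0.0104×2260000 = 23504
  condensate cools 100→T: 0.0104×4180×(T − 100) = 43.47(T − 100)
  water warms: 0.631×4180×(T − 44.6) = 2637.6(T − 44.6)
2681.1 T = 23504 + 4347.2 + 117636 = 145487
T ≈ 54.26 °C, under the boiling point, so the assumption holds.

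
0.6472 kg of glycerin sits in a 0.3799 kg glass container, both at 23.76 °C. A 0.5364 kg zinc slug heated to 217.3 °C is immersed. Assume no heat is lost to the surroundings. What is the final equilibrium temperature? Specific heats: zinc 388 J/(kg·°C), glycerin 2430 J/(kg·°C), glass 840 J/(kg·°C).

T_f ≈ 42.9 °C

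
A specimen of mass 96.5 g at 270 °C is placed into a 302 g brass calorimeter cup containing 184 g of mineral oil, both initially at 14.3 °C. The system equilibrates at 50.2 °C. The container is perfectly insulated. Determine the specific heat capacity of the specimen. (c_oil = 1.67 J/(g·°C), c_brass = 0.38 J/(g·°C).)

c ≈ 0.714 J/(g·°C)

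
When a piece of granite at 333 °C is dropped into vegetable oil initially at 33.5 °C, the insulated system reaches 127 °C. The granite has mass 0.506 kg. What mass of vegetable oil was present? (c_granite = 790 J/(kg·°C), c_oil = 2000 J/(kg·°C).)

m ≈ 0.44 kg

Heat lost by the granite = heat gained by the oil:
0.506×790×(333 − 127) = m×2000×(127 − 33.5)
187000 m = 82346  ⇒  m ≈ 0.4404 kg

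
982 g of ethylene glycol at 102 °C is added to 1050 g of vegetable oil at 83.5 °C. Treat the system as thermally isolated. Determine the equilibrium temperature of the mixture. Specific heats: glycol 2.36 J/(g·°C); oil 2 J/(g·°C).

T_f ≈ 93.2 °C

Net heat exchanged in the isolated system is zero:
982×2.36×(T − 102) + 1050×2×(T − 83.5) = 0
2317.5(T − 102) + 2100(T − 83.5) = 0
4417.5 T = 411737
T ≈ 93.21 °C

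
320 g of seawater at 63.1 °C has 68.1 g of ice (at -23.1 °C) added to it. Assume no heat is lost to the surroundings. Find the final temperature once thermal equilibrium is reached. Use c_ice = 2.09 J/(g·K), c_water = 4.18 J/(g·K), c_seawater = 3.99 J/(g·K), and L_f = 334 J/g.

T_f ≈ 34.9 °C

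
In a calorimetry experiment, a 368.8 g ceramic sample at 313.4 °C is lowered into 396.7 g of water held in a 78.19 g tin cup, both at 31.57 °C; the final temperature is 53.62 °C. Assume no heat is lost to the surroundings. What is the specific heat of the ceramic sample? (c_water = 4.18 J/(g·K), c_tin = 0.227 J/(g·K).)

c ≈ 0.386 J/(g·K)

Net heat exchanged in the isolated system is zero:
368.8×c×(53.62 − 313.4) + 396.7×4.18×(53.62 − 31.57) + 78.19×0.227×(53.62 − 31.57) = 0
-95807 c = -36955
c = -36955/-95807 ≈ 0.3857 J/(g·K)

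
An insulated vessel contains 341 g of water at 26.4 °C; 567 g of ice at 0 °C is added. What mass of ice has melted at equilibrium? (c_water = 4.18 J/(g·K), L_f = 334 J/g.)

Water can give up m c ΔT = 341×4.18×26.4 = 37630 J before reaching 0 °C.
Melting all 567 g of ice would need 567×334 = 189378 J.
Since 37630 < 189378 J, not all the ice melts; equilibrium is at 0 °C.
m_melt = 37630 / L_f = 112.7 g.

m_melted ≈ 113 g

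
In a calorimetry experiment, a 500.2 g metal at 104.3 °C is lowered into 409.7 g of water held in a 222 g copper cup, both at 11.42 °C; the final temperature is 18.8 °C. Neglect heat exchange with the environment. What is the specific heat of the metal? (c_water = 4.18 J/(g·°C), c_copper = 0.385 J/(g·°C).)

c ≈ 0.31 J/(g·°C)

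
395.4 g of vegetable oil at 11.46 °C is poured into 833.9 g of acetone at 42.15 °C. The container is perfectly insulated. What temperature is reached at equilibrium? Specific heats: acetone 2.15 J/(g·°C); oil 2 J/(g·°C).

T_f = Σ m_i c_i T_i / Σ m_i c_i:
T_f = (1792.9×42.15 + 790.8×11.46) / (1792.9 + 790.8)
    = 84633 / 2583.7 ≈ 32.76 °C

T_f ≈ 32.8 °C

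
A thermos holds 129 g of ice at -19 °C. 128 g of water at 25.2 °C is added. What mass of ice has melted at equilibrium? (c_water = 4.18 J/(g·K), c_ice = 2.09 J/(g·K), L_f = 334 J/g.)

Heat available from the water dropping to 0 °C: 128·4.18·25.2 = 13483 J.
Warming the ice to 0 °C takes 129·2.09·19 = 5122.6 J, leaving 8360.4 J for melting.
To melt every bit of ice: 129·334 = 43086 J.
That's not enough to melt it all — equilibrium is at 0 °C with ice remaining.
Mass melted = 8360.4/334 ≈ 25.03 g.

m_melted ≈ 25 g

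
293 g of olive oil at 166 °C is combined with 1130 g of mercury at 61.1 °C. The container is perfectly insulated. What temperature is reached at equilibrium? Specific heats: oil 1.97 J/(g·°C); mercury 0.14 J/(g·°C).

T_f ≈ 143.4 °C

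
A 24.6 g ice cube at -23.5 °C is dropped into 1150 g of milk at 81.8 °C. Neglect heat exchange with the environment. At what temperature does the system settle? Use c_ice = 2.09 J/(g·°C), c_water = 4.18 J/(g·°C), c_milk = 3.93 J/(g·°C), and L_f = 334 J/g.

T_f ≈ 77.9 °C

Conservation of energy gives ΣQ = 0:
warm ice to 0 °C: 24.6×2.09×(0 − (-23.5)) = 1208.2; latent heat to melt: 24.6×334 = 8216.4; meltwater 0→T: 24.6×4.18×T = 102.83 T; milk cools: 1150×3.93×(T − 81.8) = 4519.5(T − 81.8)
4622.3 T = 369695 − 9424.6 = 360270
T ≈ 77.94 °C — above 0 °C, consistent with complete melting.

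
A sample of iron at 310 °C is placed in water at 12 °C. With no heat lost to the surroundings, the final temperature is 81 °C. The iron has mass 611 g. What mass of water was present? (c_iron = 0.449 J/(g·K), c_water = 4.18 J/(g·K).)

m ≈ 218 g

Heat lost by the iron = heat gained by the water:
611·0.449·(310 − 81) = m·4.18·(81 − 12)
288.42 m = 62824  ⇒  m ≈ 217.8 g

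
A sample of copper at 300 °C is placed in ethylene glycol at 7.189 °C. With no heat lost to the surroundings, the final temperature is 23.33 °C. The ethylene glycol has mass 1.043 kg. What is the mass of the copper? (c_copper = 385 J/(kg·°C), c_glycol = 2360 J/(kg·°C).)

m ≈ 0.373 kg

Let T be the final temperature. ΣQ_i = 0:
m×385×(23.33 − 300) + 1.043×2360×(23.33 − 7.189) = 0
-106518 m = -39731
m = -39731/-106518 ≈ 0.373 kg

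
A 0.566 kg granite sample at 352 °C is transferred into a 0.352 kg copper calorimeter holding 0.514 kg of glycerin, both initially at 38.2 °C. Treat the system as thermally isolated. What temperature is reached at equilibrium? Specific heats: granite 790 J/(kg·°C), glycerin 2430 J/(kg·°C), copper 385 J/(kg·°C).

Setting the total heat transfer to zero:
0.566×790×(T − 352) + 0.514×2430×(T − 38.2) + 0.352×385×(T − 38.2) = 0
(447.14 + 1249 + 135.52) T = 447.14×352 + 1249×38.2 + 135.52×38.2
T = 210283/1831.7 ≈ 114.80 °C

T_f ≈ 114.8 °C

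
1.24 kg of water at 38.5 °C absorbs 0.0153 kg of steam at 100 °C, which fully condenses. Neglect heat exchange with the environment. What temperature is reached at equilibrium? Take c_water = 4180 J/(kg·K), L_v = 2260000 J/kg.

T_f ≈ 45.8 °C

Energy conservation, ΣQ = 0:
latent heat released on condensation: 0.0153·2260000 = 34578
  condensate cools 100→T: 0.0153·4180·(T − 100) = 63.95(T − 100)
  water warms: 1.24·4180·(T − 38.5) = 5183.2(T − 38.5)
5247.2 T = 34578 + 6395.4 + 199553 = 240527
T ≈ 45.84 °C — below 100 °C, confirming all the steam condensed.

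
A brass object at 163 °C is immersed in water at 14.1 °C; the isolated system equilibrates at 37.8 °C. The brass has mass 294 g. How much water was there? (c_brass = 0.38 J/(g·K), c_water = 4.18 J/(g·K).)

m ≈ 141 g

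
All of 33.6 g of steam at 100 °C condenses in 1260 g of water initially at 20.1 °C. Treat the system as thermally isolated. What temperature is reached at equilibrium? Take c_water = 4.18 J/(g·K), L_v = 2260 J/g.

Let T be the final temperature. ΣQ_i = 0:
condense steam: −33.6·2260 = −75936; condensed water 100 °C→T: 140.45(T − 100); original water: 5266.8(T − 20.1)
5407.2 T = 75936 + 14045 + 105863 = 195843
T ≈ 36.22 °C — below 100 °C, confirming all the steam condensed.

T_f ≈ 36.2 °C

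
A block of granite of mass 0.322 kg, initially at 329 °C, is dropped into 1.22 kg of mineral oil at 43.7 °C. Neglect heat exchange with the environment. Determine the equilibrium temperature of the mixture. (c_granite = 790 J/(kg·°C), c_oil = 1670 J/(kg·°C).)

T_f ≈ 75.4 °C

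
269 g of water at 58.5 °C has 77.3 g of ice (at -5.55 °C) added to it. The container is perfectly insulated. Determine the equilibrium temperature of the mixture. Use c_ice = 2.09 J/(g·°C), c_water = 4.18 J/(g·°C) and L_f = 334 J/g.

T_f ≈ 27.0 °C

Conservation of energy gives ΣQ = 0:
ice -5.55→0 °C: 77.3×2.09×5.55 = 896.64; fusion: m_ice L_f = 77.3×334 = 25818; warm the meltwater: 323.11 T; water cools: 269×4.18×(T − 58.5) = 1124.4(T − 58.5)
1447.5 T = 65779 − 26715 = 39064
T ≈ 26.99 °C — above 0 °C, consistent with complete melting.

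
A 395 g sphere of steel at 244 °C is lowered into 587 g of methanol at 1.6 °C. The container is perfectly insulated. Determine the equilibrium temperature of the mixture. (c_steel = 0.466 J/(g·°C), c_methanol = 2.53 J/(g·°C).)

T_f = Σ m_i c_i T_i / Σ m_i c_i:
T_f = (184.07·244 + 1485.1·1.6) / (184.07 + 1485.1)
    = 47289 / 1669.2 ≈ 28.33 °C

T_f ≈ 28.3 °C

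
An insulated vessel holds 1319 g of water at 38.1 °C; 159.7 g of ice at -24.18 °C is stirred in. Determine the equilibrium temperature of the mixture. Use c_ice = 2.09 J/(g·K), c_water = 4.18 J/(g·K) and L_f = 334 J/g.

Energy balance with sensible and latent terms:
warm ice to 0 °C: 159.7·2.09·(0 − (-24.18)) = 8070.6
  latent heat to melt: 159.7·334 = 53340
  warm the meltwater: 667.55 T
  water cools: 1319·4.18·(T − 38.1) = 5513.4(T − 38.1)
6181 T = 210061 − 61410 = 148651
T ≈ 24.05 °C — above 0 °C, consistent with complete melting.

T_f ≈ 24.0 °C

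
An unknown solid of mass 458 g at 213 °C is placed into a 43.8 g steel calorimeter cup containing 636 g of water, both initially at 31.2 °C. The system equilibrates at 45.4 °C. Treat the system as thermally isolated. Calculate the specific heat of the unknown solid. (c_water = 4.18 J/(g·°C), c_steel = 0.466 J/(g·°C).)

c ≈ 0.496 J/(g·°C)

Taking heat into each body as positive, Σ m c ΔT = 0:
458·c·(45.4 − 213) + 636·4.18·(45.4 − 31.2) + 43.8·0.466·(45.4 − 31.2) = 0
-76761 c = -38040
c = -38040/-76761 ≈ 0.4956 J/(g·°C)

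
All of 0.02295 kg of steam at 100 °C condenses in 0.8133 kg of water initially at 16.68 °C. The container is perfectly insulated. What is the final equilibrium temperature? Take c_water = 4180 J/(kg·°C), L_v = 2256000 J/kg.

Energy balance with sensible and latent terms:
steam→water at 100 °C releases m L_v = 0.02295×2256000 = 51775; condensed water 100 °C→T: 95.93(T − 100); water warms: 0.8133×4180×(T − 16.68) = 3399.6(T − 16.68)
3495.5 T = 51775 + 9593.1 + 56705 = 118074
T ≈ 33.78 °C — below 100 °C, confirming all the steam condensed.

T_f ≈ 33.8 °C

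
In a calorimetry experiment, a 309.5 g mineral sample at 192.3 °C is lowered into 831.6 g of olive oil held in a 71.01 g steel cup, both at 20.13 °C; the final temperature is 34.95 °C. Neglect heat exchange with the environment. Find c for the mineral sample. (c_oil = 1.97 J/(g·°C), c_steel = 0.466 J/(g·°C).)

Conservation of energy gives ΣQ = 0:
309.5·c·(34.95 − 192.3) + 831.6·1.97·(34.95 − 20.13) + 71.01·0.466·(34.95 − 20.13) = 0
-48700 c = -24769
c = -24769/-48700 ≈ 0.5086 J/(g·°C)

c ≈ 0.509 J/(g·°C)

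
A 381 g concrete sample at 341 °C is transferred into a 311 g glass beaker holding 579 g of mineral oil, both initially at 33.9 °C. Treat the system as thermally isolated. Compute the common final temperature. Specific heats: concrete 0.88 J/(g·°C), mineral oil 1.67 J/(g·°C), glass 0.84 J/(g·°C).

T_f ≈ 99.8 °C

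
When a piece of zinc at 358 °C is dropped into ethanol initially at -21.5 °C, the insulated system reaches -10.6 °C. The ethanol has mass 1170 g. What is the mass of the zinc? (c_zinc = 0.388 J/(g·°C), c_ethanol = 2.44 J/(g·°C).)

m ≈ 218 g

Setting the total heat transfer to zero:
m×0.388×(-10.6 − 358) + 1170×2.44×(-10.6 − (-21.5)) = 0
-143.02 m = -31117
m = -31117/-143.02 ≈ 217.6 g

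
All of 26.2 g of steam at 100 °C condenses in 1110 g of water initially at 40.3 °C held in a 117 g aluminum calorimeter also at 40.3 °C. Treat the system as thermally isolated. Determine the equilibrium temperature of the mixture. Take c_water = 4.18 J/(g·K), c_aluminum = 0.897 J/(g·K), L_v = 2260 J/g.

Taking heat into each body as positive, Σ m c ΔT = 0:
steam→water at 100 °C releases m L_v = 26.2×2260 = 59212
  condensate cools 100→T: 26.2×4.18×(T − 100) = 109.52(T − 100)
  water warms: 1110×4.18×(T − 40.3) = 4639.8(T − 40.3)
  aluminum cup: 117×0.897×(T − 40.3) = 104.95(T − 40.3)
4854.3 T = 59212 + 10952 + 191213 = 261377
T ≈ 53.84 °C, under the boiling point, so the assumption holds.

T_f ≈ 53.8 °C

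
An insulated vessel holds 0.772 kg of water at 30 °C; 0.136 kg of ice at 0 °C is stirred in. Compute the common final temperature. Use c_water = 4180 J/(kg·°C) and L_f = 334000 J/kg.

T_f ≈ 13.5 °C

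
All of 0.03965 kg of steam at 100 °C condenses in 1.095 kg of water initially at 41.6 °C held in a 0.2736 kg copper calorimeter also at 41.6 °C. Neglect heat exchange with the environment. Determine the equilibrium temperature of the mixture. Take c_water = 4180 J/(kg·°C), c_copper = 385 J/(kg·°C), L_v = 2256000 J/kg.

T_f ≈ 62.0 °C

Sum of m c ΔT and latent-heat terms is zero:
steam→water at 100 °C releases m L_v = 0.03965×2256000 = 89450
  condensate cools 100→T: 0.03965×4180×(T − 100) = 165.74(T − 100)
  water warms: 1.095×4180×(T − 41.6) = 4577.1(T − 41.6)
  cup: 105.34(T − 41.6)
4848.2 T = 89450 + 16574 + 194789 = 300813
T ≈ 62.05 °C — below 100 °C, confirming all the steam condensed.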